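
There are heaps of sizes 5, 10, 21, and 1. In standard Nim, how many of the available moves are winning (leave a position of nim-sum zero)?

1

Bitwise XOR of the heap sizes:
  00101  (5)
  01010  (10)
  10101  (21)
  00001  (1)
  -----
  11011  (27)
The overall nim-sum is X = 27. A heap of size p has a winning move iff p XOR X < p (reduce it to p XOR X).
  5: 5 XOR 27 = 30 ≥ 5 — no move.
  10: 10 XOR 27 = 17 ≥ 10 — no move.
  21: 21 XOR 27 = 14 < 21 — winning move (to 14).
  1: 1 XOR 27 = 26 ≥ 1 — no move.
That gives 1 winning move.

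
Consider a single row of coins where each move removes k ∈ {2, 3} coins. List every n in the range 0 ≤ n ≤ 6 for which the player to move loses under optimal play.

0, 1, 5, 6

Build the Grundy sequence with g(k) = mex{g(k−s) : s ∈ {2, 3}, s ≤ k}:
g(0) = mex{} = 0
g(1) = mex{} = 0
g(2) = mex{0} = 1
g(3) = mex{0} = 1
g(4) = mex{0,1} = 2
g(5) = mex{1} = 0
g(6) = mex{1,2} = 0
The P-positions (g = 0) in 0..6 are 0, 1, 5, 6.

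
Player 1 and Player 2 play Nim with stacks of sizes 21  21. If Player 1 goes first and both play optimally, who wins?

Bitwise XOR of the heap sizes:
  10101  (21)
  10101  (21)
  -----
  00000  (0)
The nim-sum is 0, so this is a P-position: the player to move is in a losing position under optimal play; Player 1 is about to move from it and so loses — Player 2 wins.

Player 2 wins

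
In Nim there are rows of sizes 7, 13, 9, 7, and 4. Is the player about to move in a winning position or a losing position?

Losing position

Nim-sum: 7 ^ 13 ^ 9 ^ 7 ^ 4 = 0.
The nim-sum is 0, so this is a P-position: the player to move is in a losing position under optimal play.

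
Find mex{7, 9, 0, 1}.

2

The values 0, 1 are all present; 2 is the first non-negative integer missing from the set.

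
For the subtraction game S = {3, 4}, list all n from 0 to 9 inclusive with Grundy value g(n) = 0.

Grundy values for subtraction set {3, 4}:
k:     0  1  2  3  4  5  6  7  8  9
g(k):  0  0  0  1  1  1  2  0  0  0
The P-positions (g = 0) in 0..9 are 0, 1, 2, 7, 8, 9.

0, 1, 2, 7, 8, 9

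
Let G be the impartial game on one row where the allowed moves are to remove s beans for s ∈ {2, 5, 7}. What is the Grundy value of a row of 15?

1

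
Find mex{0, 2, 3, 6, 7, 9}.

0 is in the set but 1 is not, so the mex is 1.

1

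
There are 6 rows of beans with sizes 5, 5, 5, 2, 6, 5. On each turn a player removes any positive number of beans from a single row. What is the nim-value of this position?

4

In binary:
  101  (5)
  101  (5)
  101  (5)
  010  (2)
  110  (6)
  101  (5)
  ---
  100  (4)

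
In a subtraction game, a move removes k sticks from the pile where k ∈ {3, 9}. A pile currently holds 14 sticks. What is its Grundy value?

0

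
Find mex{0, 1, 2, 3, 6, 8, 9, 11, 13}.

4

The values 0, 1, 2, 3 are all present; 4 is the first non-negative integer missing from the set.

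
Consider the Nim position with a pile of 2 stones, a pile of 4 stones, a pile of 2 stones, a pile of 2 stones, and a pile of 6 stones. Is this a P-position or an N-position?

P-position

Compute the nim-sum pairwise:
2 ^ 4 = 6
6 ^ 2 = 4
4 ^ 2 = 6
6 ^ 6 = 0
The nim-sum is 0, so this is a P-position: the player to move is in a losing position under optimal play.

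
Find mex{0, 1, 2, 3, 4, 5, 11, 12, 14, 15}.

6

The values 0, 1, 2, 3, 4, 5 are all present; 6 is the first non-negative integer missing from the set.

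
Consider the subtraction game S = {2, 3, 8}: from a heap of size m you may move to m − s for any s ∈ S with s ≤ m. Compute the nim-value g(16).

0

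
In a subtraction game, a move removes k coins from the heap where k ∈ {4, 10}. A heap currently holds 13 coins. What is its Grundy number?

1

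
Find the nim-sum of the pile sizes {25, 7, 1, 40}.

55

Nim-sum: 25 ⊕ 7 ⊕ 1 ⊕ 40 = 55.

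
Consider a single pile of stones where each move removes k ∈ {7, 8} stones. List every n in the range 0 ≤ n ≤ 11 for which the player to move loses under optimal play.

Grundy values for subtraction set {7, 8}:
k:     0  1  2  3  4  5  6  7  8  9 10 11
g(k):  0  0  0  0  0  0  0  1  1  1  1  1
The P-positions (g = 0) in 0..11 are 0, 1, 2, 3, 4, 5, 6.

0, 1, 2, 3, 4, 5, 6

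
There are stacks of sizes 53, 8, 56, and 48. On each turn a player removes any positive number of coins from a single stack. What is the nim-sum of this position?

53

Compute the nim-sum pairwise:
53 ⊕ 8 = 61
61 ⊕ 56 = 5
5 ⊕ 48 = 53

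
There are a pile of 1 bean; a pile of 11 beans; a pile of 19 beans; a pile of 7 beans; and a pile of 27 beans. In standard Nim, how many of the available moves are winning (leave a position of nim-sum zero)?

Compute the nim-sum pairwise:
1 XOR 11 = 10
10 XOR 19 = 25
25 XOR 7 = 30
30 XOR 27 = 5
The overall nim-sum is X = 5. A pile of size p has a winning move iff p XOR X < p (reduce it to p XOR X).
  1: 1 XOR 5 = 4 ≥ 1 — no move.
  11: 11 XOR 5 = 14 ≥ 11 — no move.
  19: 19 XOR 5 = 22 ≥ 19 — no move.
  7: 7 XOR 5 = 2 < 7 — winning move (to 2).
  27: 27 XOR 5 = 30 ≥ 27 — no move.
That gives 1 winning move.

1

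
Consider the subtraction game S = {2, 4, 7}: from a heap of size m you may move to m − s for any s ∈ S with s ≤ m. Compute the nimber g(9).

0

Compute g(0), g(1), … for moves {2, 4, 7}:
g(0) = mex{} = 0
g(1) = mex{} = 0
g(2) = mex{0} = 1
g(3) = mex{0} = 1
g(4) = mex{0,1} = 2
g(5) = mex{0,1} = 2
g(6) = mex{1,2} = 0
g(7) = mex{0,1,2} = 3
g(8) = mex{0,2} = 1
g(9) = mex{1,2,3} = 0
So g(9) = 0.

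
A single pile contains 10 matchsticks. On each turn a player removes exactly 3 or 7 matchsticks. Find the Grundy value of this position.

0

Build the Grundy sequence with g(k) = mex{g(k−s) : s ∈ {3, 7}, s ≤ k}:
g(0) = mex{} = 0
g(1) = mex{} = 0
g(2) = mex{} = 0
g(3) = mex{0} = 1
g(4) = mex{0} = 1
g(5) = mex{0} = 1
g(6) = mex{1} = 0
g(7) = mex{0,1} = 2
g(8) = mex{0,1} = 2
g(9) = mex{0} = 1
g(10) = mex{1,2} = 0
So g(10) = 0.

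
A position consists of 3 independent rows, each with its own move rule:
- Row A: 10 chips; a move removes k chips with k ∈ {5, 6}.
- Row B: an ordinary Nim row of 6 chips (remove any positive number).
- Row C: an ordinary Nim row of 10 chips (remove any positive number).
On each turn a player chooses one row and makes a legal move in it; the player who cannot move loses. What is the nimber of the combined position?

14

Build the Grundy sequence for row A with g(k) = mex{g(k−s) : s ∈ {5, 6}, s ≤ k}:
k:     0  1  2  3  4  5  6  7  8  9 10
g(k):  0  0  0  0  0  1  1  1  1  1  2
So g(10) = 2.
Row B is a plain Nim row of size 6, so its Grundy value is 6.
Row C is a plain Nim row of size 10, so its Grundy value is 10.
By the Sprague-Grundy theorem, the Grundy value of a sum of independent games is the XOR of the component values.
Combined value = 2 XOR 6 XOR 10 = 14.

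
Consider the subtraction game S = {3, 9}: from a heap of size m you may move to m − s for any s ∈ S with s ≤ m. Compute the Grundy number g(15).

1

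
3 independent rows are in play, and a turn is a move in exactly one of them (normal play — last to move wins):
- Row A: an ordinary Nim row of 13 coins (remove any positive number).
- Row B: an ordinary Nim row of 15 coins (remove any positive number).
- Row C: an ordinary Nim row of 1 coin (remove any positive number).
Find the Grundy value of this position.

Row A is a plain Nim row of size 13, so its Grundy value is 13.
Row B is a plain Nim row of size 15, so its Grundy value is 15.
Row C is a plain Nim row of size 1, so its Grundy value is 1.
The value of a disjunctive sum is the nim-sum of the parts.
Combined value = 13 XOR 15 XOR 1 = 3.

3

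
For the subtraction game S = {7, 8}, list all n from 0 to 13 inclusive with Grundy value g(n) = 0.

0, 1, 2, 3, 4, 5, 6

Grundy values for subtraction set {7, 8}:
k:     0  1  2  3  4  5  6  7  8  9 10 11 12 13
g(k):  0  0  0  0  0  0  0  1  1  1  1  1  1  1
The P-positions (g = 0) in 0..13 are 0, 1, 2, 3, 4, 5, 6.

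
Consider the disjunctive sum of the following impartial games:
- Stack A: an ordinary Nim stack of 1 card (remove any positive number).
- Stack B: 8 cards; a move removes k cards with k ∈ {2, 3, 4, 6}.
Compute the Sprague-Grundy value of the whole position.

1

Stack A is a plain Nim stack of size 1, so its Grundy value is 1.
Build the Grundy sequence for stack B with g(k) = mex{g(k−s) : s ∈ {2, 3, 4, 6}, s ≤ k}:
k:     0  1  2  3  4  5  6  7  8
g(k):  0  0  1  1  2  2  3  3  0
So g(8) = 0.
The value of a disjunctive sum is the nim-sum of the parts.
Combined value = 1 XOR 0 = 1.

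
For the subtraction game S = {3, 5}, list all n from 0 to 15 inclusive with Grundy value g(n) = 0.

0, 1, 2, 8, 9, 10

Build the Grundy sequence with g(k) = mex{g(k−s) : s ∈ {3, 5}, s ≤ k}:
k:     0  1  2  3  4  5  6  7  8  9 10 11 12 13 14 15
g(k):  0  0  0  1  1  1  2  2  0  0  0  1  1  1  2  2
The P-positions (g = 0) in 0..15 are 0, 1, 2, 8, 9, 10.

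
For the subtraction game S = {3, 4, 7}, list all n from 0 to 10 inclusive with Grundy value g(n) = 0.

Compute g(0), g(1), … for moves {3, 4, 7}:
g(0) = mex{} = 0
g(1) = mex{} = 0
g(2) = mex{} = 0
g(3) = mex{0} = 1
g(4) = mex{0} = 1
g(5) = mex{0} = 1
g(6) = mex{0,1} = 2
g(7) = mex{0,1} = 2
g(8) = mex{0,1} = 2
g(9) = mex{0,1,2} = 3
g(10) = mex{1,2} = 0
The P-positions (g = 0) in 0..10 are 0, 1, 2, 10.

0, 1, 2, 10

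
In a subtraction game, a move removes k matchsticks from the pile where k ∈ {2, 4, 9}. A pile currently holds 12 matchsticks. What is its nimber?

Grundy values for subtraction set {2, 4, 9}:
k:     0  1  2  3  4  5  6  7  8  9 10 11 12
g(k):  0  0  1  1  2  2  0  0  1  1  2  2  0
So g(12) = 0.

0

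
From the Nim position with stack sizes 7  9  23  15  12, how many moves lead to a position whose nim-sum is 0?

Nim-sum: 7 ^ 9 ^ 23 ^ 15 ^ 12 = 26.
The overall nim-sum is X = 26. A stack of size p has a winning move iff p XOR X < p (reduce it to p XOR X).
  7: 7 XOR 26 = 29 ≥ 7 — no move.
  9: 9 XOR 26 = 19 ≥ 9 — no move.
  23: 23 XOR 26 = 13 < 23 — winning move (to 13).
  15: 15 XOR 26 = 21 ≥ 15 — no move.
  12: 12 XOR 26 = 22 ≥ 12 — no move.
That gives 1 winning move.

1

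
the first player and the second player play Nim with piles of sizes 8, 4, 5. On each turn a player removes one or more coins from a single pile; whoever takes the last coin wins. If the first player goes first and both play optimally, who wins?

In binary:
  1000  (8)
  0100  (4)
  0101  (5)
  ----
  1001  (9)
The nim-sum is 9 ≠ 0, so this is an N-position: the player to move can win; the first player has a winning move.

the first player wins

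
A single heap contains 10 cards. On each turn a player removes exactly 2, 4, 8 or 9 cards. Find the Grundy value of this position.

2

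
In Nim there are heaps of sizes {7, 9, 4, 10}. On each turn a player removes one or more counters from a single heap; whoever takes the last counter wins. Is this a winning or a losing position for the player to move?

Losing position

Nim-sum: 7 ⊕ 9 ⊕ 4 ⊕ 10 = 0.
The nim-sum is 0, so this is a P-position: the player to move is in a losing position under optimal play.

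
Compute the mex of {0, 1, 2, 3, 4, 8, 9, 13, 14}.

The values 0, 1, 2, 3, 4 are all present; 5 is the first non-negative integer missing from the set.

5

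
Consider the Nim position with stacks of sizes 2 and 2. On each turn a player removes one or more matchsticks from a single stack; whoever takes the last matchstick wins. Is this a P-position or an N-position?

Compute the nim-sum pairwise:
2 XOR 2 = 0
The nim-sum is 0, so this is a P-position: the player to move is in a losing position under optimal play.

P-position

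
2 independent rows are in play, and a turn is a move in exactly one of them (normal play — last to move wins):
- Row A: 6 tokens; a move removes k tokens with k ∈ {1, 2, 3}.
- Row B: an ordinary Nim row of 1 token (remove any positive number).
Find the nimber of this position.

Build the Grundy sequence for row A with g(k) = mex{g(k−s) : s ∈ {1, 2, 3}, s ≤ k}:
g(0) = mex{} = 0
g(1) = mex{0} = 1
g(2) = mex{0,1} = 2
g(3) = mex{0,1,2} = 3
g(4) = mex{1,2,3} = 0
g(5) = mex{0,2,3} = 1
g(6) = mex{0,1,3} = 2
So g(6) = 2.
Row B is a plain Nim row of size 1, so its Grundy value is 1.
The value of a disjunctive sum is the nim-sum of the parts.
Combined value = 2 ⊕ 1 = 3.

3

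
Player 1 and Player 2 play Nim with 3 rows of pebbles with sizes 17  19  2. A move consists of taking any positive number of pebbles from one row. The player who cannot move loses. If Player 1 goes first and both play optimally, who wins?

Write each in binary and XOR column by column:
  10001  (17)
  10011  (19)
  00010  (2)
  -----
  00000  (0)
The nim-sum is 0, so this is a P-position: the player to move is in a losing position under optimal play; Player 1 is about to move from it and so loses — Player 2 wins.

Player 2 wins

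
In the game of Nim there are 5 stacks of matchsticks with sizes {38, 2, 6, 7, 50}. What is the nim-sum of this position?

23

In binary:
  100110  (38)
  000010  (2)
  000110  (6)
  000111  (7)
  110010  (50)
  ------
  010111  (23)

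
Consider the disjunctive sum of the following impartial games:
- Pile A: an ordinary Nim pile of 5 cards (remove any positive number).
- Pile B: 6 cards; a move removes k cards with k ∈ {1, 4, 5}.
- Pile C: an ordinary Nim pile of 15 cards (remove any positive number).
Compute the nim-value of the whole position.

8

Pile A is a plain Nim pile of size 5, so its Grundy value is 5.
Build the Grundy sequence for pile B with g(k) = mex{g(k−s) : s ∈ {1, 4, 5}, s ≤ k}:
g(0) = mex{} = 0
g(1) = mex{0} = 1
g(2) = mex{1} = 0
g(3) = mex{0} = 1
g(4) = mex{0,1} = 2
g(5) = mex{0,1,2} = 3
g(6) = mex{0,1,3} = 2
So g(6) = 2.
Pile C is a plain Nim pile of size 15, so its Grundy value is 15.
The value of a disjunctive sum is the nim-sum of the parts.
Combined value = 5 ⊕ 2 ⊕ 15 = 8.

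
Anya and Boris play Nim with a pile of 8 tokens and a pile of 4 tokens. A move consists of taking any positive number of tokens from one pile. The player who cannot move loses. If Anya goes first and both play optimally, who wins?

Anya wins

Nim-sum: 8 ⊕ 4 = 12.
The nim-sum is 12 ≠ 0, so this is an N-position: the player to move can win; Anya has a winning move.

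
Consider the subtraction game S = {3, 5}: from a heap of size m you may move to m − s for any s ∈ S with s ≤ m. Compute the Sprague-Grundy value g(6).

Build the Grundy sequence with g(k) = mex{g(k−s) : s ∈ {3, 5}, s ≤ k}:
g(0) = mex{} = 0
g(1) = mex{} = 0
g(2) = mex{} = 0
g(3) = mex{0} = 1
g(4) = mex{0} = 1
g(5) = mex{0} = 1
g(6) = mex{0,1} = 2
So g(6) = 2.

2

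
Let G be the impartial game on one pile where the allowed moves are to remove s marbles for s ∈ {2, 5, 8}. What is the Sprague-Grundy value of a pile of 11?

Compute g(0), g(1), … for moves {2, 5, 8}:
g(0) = mex{} = 0
g(1) = mex{} = 0
g(2) = mex{0} = 1
g(3) = mex{0} = 1
g(4) = mex{1} = 0
g(5) = mex{0,1} = 2
g(6) = mex{0} = 1
g(7) = mex{1,2} = 0
g(8) = mex{0,1} = 2
g(9) = mex{0} = 1
g(10) = mex{1,2} = 0
g(11) = mex{1} = 0
So g(11) = 0.

0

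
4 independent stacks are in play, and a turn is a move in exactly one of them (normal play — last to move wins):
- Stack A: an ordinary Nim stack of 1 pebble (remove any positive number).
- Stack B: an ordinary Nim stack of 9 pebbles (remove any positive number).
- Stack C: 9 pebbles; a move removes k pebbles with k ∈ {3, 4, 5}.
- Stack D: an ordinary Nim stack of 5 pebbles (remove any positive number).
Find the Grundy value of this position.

Stack A is a plain Nim stack of size 1, so its Grundy value is 1.
Stack B is a plain Nim stack of size 9, so its Grundy value is 9.
For stack C, compute g(0), g(1), … with moves {3, 4, 5}:
k:     0  1  2  3  4  5  6  7  8  9
g(k):  0  0  0  1  1  1  2  2  0  0
So g(9) = 0.
Stack D is a plain Nim stack of size 5, so its Grundy value is 5.
The value of a disjunctive sum is the nim-sum of the parts.
Combined value = 1 ⊕ 9 ⊕ 0 ⊕ 5 = 13.

13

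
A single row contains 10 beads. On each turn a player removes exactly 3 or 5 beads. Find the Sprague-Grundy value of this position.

Build the Grundy sequence with g(k) = mex{g(k−s) : s ∈ {3, 5}, s ≤ k}:
k:     0  1  2  3  4  5  6  7  8  9 10
g(k):  0  0  0  1  1  1  2  2  0  0  0
So g(10) = 0.

0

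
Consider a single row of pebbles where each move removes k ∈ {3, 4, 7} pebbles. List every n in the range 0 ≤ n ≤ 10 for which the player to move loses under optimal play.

0, 1, 2, 10

Compute g(0), g(1), … for moves {3, 4, 7}:
k:     0  1  2  3  4  5  6  7  8  9 10
g(k):  0  0  0  1  1  1  2  2  2  3  0
The P-positions (g = 0) in 0..10 are 0, 1, 2, 10.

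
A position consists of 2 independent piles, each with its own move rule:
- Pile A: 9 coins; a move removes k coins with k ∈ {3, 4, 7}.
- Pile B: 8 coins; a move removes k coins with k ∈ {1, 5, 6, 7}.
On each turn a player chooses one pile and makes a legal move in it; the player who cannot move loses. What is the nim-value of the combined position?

1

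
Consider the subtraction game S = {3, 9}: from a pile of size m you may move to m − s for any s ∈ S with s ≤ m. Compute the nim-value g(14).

Compute g(0), g(1), … for moves {3, 9}:
k:     0  1  2  3  4  5  6  7  8  9 10 11 12 13 14
g(k):  0  0  0  1  1  1  0  0  0  1  1  1  0  0  0
So g(14) = 0.

0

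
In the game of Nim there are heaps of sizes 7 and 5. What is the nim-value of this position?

Bitwise XOR of the heap sizes:
  111  (7)
  101  (5)
  ---
  010  (2)

2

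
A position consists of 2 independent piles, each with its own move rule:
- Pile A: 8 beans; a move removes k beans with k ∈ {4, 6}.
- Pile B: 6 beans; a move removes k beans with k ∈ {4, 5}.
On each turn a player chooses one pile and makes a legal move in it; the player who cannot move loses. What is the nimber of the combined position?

Grundy values for pile A (subtraction set {4, 6}):
g(0) = mex{} = 0
g(1) = mex{} = 0
g(2) = mex{} = 0
g(3) = mex{} = 0
g(4) = mex{0} = 1
g(5) = mex{0} = 1
g(6) = mex{0} = 1
g(7) = mex{0} = 1
g(8) = mex{0,1} = 2
So g(8) = 2.
For pile B, compute g(0), g(1), … with moves {4, 5}:
g(0) = mex{} = 0
g(1) = mex{} = 0
g(2) = mex{} = 0
g(3) = mex{} = 0
g(4) = mex{0} = 1
g(5) = mex{0} = 1
g(6) = mex{0} = 1
So g(6) = 1.
The value of a disjunctive sum is the nim-sum of the parts.
Combined value = 2 ⊕ 1 = 3.

3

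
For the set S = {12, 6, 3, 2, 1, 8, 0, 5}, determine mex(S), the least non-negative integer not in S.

4

The values 0, 1, 2, 3 are all present; 4 is the first non-negative integer missing from the set.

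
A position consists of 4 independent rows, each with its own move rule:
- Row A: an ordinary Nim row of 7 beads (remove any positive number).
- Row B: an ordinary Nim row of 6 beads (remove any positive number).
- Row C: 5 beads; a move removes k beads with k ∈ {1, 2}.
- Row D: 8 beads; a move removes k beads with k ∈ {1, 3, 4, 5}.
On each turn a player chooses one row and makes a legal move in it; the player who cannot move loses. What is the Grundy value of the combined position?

3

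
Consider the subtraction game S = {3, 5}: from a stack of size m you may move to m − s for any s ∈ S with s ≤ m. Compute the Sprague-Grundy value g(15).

2

Build the Grundy sequence with g(k) = mex{g(k−s) : s ∈ {3, 5}, s ≤ k}:
k:     0  1  2  3  4  5  6  7  8  9 10 11 12 13 14 15
g(k):  0  0  0  1  1  1  2  2  0  0  0  1  1  1  2  2
So g(15) = 2.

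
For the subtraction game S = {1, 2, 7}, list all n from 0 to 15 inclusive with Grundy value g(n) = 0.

0, 3, 6, 9, 12, 15

Compute g(0), g(1), … for moves {1, 2, 7}:
k:     0  1  2  3  4  5  6  7  8  9 10 11 12 13 14 15
g(k):  0  1  2  0  1  2  0  1  2  0  1  2  0  1  2  0
The P-positions (g = 0) in 0..15 are 0, 3, 6, 9, 12, 15.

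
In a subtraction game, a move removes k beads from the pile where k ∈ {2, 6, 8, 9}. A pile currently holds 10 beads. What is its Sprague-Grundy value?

Compute g(0), g(1), … for moves {2, 6, 8, 9}:
k:     0  1  2  3  4  5  6  7  8  9 10
g(k):  0  0  1  1  0  0  1  1  2  2  3
So g(10) = 3.

3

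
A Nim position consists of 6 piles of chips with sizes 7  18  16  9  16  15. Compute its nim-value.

19

Write each in binary and XOR column by column:
  00111  (7)
  10010  (18)
  10000  (16)
  01001  (9)
  10000  (16)
  01111  (15)
  -----
  10011  (19)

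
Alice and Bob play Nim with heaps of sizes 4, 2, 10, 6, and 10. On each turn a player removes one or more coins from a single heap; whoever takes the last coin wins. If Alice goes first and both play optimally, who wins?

Bob wins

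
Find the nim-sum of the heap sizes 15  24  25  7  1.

Compute the nim-sum pairwise:
15 ^ 24 = 23
23 ^ 25 = 14
14 ^ 7 = 9
9 ^ 1 = 8

8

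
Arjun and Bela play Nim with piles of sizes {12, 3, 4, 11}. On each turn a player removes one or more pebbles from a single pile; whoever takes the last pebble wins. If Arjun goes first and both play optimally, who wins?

In binary:
  1100  (12)
  0011  (3)
  0100  (4)
  1011  (11)
  ----
  0000  (0)
The nim-sum is 0, so this is a P-position: the player to move is in a losing position under optimal play; Arjun is about to move from it and so loses — Bela wins.

Bela wins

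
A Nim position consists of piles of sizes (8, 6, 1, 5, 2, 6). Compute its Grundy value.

14

Nim-sum: 8 ^ 6 ^ 1 ^ 5 ^ 2 ^ 6 = 14.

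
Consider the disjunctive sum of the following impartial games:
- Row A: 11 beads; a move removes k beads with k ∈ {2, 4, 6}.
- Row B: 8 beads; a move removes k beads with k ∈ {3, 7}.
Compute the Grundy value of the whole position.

Build the Grundy sequence for row A with g(k) = mex{g(k−s) : s ∈ {2, 4, 6}, s ≤ k}:
k:     0  1  2  3  4  5  6  7  8  9 10 11
g(k):  0  0  1  1  2  2  3  3  0  0  1  1
So g(11) = 1.
For row B, compute g(0), g(1), … with moves {3, 7}:
g(0) = mex{} = 0
g(1) = mex{} = 0
g(2) = mex{} = 0
g(3) = mex{0} = 1
g(4) = mex{0} = 1
g(5) = mex{0} = 1
g(6) = mex{1} = 0
g(7) = mex{0,1} = 2
g(8) = mex{0,1} = 2
So g(8) = 2.
The value of a disjunctive sum is the nim-sum of the parts.
Combined value = 1 ⊕ 2 = 3.

3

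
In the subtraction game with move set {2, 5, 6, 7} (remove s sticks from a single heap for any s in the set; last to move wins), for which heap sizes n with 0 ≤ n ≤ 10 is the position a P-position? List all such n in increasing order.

Grundy values for subtraction set {2, 5, 6, 7}:
k:     0  1  2  3  4  5  6  7  8  9 10
g(k):  0  0  1  1  0  2  1  3  2  2  3
The P-positions (g = 0) in 0..10 are 0, 1, 4.

0, 1, 4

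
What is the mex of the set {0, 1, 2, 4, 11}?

3

The values 0, 1, 2 are all present; 3 is the first non-negative integer missing from the set.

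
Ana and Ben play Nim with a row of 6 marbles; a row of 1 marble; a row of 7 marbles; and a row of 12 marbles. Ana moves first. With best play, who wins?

Ana wins

Nim-sum: 6 XOR 1 XOR 7 XOR 12 = 12.
The nim-sum is 12 ≠ 0, so this is an N-position: the player to move can win; Ana has a winning move.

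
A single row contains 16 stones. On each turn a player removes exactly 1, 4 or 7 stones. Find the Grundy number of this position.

Compute g(0), g(1), … for moves {1, 4, 7}:
k:     0  1  2  3  4  5  6  7  8  9 10 11 12 13 14 15 16
g(k):  0  1  0  1  2  0  1  2  0  1  0  1  2  0  1  2  0
So g(16) = 0.

0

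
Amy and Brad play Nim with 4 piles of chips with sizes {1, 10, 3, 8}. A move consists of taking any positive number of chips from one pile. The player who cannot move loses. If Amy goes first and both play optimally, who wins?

Compute the nim-sum pairwise:
1 XOR 10 = 11
11 XOR 3 = 8
8 XOR 8 = 0
The nim-sum is 0, so this is a P-position: the player to move is in a losing position under optimal play; Amy is about to move from it and so loses — Brad wins.

Brad wins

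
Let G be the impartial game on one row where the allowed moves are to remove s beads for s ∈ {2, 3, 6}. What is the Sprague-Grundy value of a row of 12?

Build the Grundy sequence with g(k) = mex{g(k−s) : s ∈ {2, 3, 6}, s ≤ k}:
k:     0  1  2  3  4  5  6  7  8  9 10 11 12
g(k):  0  0  1  1  2  0  3  1  2  0  0  1  1
So g(12) = 1.

1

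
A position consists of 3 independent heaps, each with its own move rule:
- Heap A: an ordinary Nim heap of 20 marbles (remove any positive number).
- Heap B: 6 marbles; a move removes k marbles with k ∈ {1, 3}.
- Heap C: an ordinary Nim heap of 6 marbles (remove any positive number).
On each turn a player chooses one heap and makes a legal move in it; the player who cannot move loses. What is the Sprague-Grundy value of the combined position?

Heap A is a plain Nim heap of size 20, so its Grundy value is 20.
Build the Grundy sequence for heap B with g(k) = mex{g(k−s) : s ∈ {1, 3}, s ≤ k}:
g(0) = mex{} = 0
g(1) = mex{0} = 1
g(2) = mex{1} = 0
g(3) = mex{0} = 1
g(4) = mex{1} = 0
g(5) = mex{0} = 1
g(6) = mex{1} = 0
So g(6) = 0.
Heap C is a plain Nim heap of size 6, so its Grundy value is 6.
The value of a disjunctive sum is the nim-sum of the parts.
Combined value = 20 XOR 0 XOR 6 = 18.

18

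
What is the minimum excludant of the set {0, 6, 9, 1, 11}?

The values 0, 1 are all present; 2 is the first non-negative integer missing from the set.

2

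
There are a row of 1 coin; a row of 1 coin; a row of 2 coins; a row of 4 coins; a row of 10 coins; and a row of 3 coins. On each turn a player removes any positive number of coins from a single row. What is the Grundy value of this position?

15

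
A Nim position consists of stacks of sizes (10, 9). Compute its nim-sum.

3

Nim-sum: 10 ^ 9 = 3.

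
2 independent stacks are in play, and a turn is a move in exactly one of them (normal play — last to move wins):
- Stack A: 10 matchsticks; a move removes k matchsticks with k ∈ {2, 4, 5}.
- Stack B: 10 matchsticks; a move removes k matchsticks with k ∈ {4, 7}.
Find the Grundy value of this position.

3

Build the Grundy sequence for stack A with g(k) = mex{g(k−s) : s ∈ {2, 4, 5}, s ≤ k}:
g(0) = mex{} = 0
g(1) = mex{} = 0
g(2) = mex{0} = 1
g(3) = mex{0} = 1
g(4) = mex{0,1} = 2
g(5) = mex{0,1} = 2
g(6) = mex{0,1,2} = 3
g(7) = mex{1,2} = 0
g(8) = mex{1,2,3} = 0
g(9) = mex{0,2} = 1
g(10) = mex{0,2,3} = 1
So g(10) = 1.
Grundy values for stack B (subtraction set {4, 7}):
g(0) = mex{} = 0
g(1) = mex{} = 0
g(2) = mex{} = 0
g(3) = mex{} = 0
g(4) = mex{0} = 1
g(5) = mex{0} = 1
g(6) = mex{0} = 1
g(7) = mex{0} = 1
g(8) = mex{0,1} = 2
g(9) = mex{0,1} = 2
g(10) = mex{0,1} = 2
So g(10) = 2.
By the Sprague-Grundy theorem, the Grundy value of a sum of independent games is the XOR of the component values.
Combined value = 1 XOR 2 = 3.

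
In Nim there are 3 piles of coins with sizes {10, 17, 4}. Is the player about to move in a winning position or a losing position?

Winning position

Nim-sum: 10 ^ 17 ^ 4 = 31.
The nim-sum is 31 ≠ 0, so this is an N-position: the player to move can win.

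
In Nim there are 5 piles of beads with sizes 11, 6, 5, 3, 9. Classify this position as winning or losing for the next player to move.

Compute the nim-sum pairwise:
11 ⊕ 6 = 13
13 ⊕ 5 = 8
8 ⊕ 3 = 11
11 ⊕ 9 = 2
The nim-sum is 2 ≠ 0, so this is an N-position: the player to move can win.

Winning position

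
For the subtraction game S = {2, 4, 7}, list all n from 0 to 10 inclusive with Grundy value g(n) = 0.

0, 1, 6, 9

Compute g(0), g(1), … for moves {2, 4, 7}:
k:     0  1  2  3  4  5  6  7  8  9 10
g(k):  0  0  1  1  2  2  0  3  1  0  2
The P-positions (g = 0) in 0..10 are 0, 1, 6, 9.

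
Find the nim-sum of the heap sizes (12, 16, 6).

26

Compute the nim-sum pairwise:
12 ^ 16 = 28
28 ^ 6 = 26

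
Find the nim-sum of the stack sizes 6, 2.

4

Nim-sum: 6 ^ 2 = 4.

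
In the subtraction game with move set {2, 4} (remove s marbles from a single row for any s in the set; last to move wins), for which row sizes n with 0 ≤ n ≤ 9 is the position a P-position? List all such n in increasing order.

0, 1, 6, 7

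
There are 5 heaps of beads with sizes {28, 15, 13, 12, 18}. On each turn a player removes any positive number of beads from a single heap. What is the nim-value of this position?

Nim-sum: 28 ^ 15 ^ 13 ^ 12 ^ 18 = 0.

0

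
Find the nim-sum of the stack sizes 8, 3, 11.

0

Write each in binary and XOR column by column:
  1000  (8)
  0011  (3)
  1011  (11)
  ----
  0000  (0)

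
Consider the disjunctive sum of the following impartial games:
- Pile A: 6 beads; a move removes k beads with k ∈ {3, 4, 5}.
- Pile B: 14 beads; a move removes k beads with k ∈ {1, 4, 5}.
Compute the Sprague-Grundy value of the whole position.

0

For pile A, compute g(0), g(1), … with moves {3, 4, 5}:
k:     0  1  2  3  4  5  6
g(k):  0  0  0  1  1  1  2
So g(6) = 2.
Grundy values for pile B (subtraction set {1, 4, 5}):
k:     0  1  2  3  4  5  6  7  8  9 10 11 12 13 14
g(k):  0  1  0  1  2  3  2  3  0  1  0  1  2  3  2
So g(14) = 2.
By the Sprague-Grundy theorem, the Grundy value of a sum of independent games is the XOR of the component values.
Combined value = 2 XOR 2 = 0.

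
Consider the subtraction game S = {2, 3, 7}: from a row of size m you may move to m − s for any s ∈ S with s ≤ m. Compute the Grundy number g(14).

Build the Grundy sequence with g(k) = mex{g(k−s) : s ∈ {2, 3, 7}, s ≤ k}:
k:     0  1  2  3  4  5  6  7  8  9 10 11 12 13 14
g(k):  0  0  1  1  2  0  0  1  1  2  0  0  1  1  2
So g(14) = 2.

2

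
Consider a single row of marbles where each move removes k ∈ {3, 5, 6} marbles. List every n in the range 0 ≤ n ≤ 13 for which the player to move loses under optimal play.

0, 1, 2, 9, 10, 11

Compute g(0), g(1), … for moves {3, 5, 6}:
g(0) = mex{} = 0
g(1) = mex{} = 0
g(2) = mex{} = 0
g(3) = mex{0} = 1
g(4) = mex{0} = 1
g(5) = mex{0} = 1
g(6) = mex{0,1} = 2
g(7) = mex{0,1} = 2
g(8) = mex{0,1} = 2
g(9) = mex{1,2} = 0
g(10) = mex{1,2} = 0
g(11) = mex{1,2} = 0
g(12) = mex{0,2} = 1
g(13) = mex{0,2} = 1
The P-positions (g = 0) in 0..13 are 0, 1, 2, 9, 10, 11.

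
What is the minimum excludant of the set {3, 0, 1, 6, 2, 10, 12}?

The values 0, 1, 2, 3 are all present; 4 is the first non-negative integer missing from the set.

4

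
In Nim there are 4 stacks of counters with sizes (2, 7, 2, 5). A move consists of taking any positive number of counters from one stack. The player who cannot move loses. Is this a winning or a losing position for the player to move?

Nim-sum: 2 ^ 7 ^ 2 ^ 5 = 2.
The nim-sum is 2 ≠ 0, so this is an N-position: the player to move can win.

Winning position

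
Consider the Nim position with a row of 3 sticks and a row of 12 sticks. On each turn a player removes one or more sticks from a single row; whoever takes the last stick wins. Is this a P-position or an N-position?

Write each in binary and XOR column by column:
  0011  (3)
  1100  (12)
  ----
  1111  (15)
The nim-sum is 15 ≠ 0, so this is an N-position: the player to move can win.

N-position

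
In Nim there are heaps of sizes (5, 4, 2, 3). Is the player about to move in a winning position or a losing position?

Nim-sum: 5 ⊕ 4 ⊕ 2 ⊕ 3 = 0.
The nim-sum is 0, so this is a P-position: the player to move is in a losing position under optimal play.

Losing position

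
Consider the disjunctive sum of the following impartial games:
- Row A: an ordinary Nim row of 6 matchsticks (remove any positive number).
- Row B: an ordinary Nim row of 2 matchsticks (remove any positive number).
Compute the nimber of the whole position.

4

Row A is a plain Nim row of size 6, so its Grundy value is 6.
Row B is a plain Nim row of size 2, so its Grundy value is 2.
By the Sprague-Grundy theorem, the Grundy value of a sum of independent games is the XOR of the component values.
Combined value = 6 ⊕ 2 = 4.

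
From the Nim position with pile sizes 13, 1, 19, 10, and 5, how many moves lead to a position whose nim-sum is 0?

1

Nim-sum: 13 ^ 1 ^ 19 ^ 10 ^ 5 = 16.
The overall nim-sum is X = 16. A pile of size p has a winning move iff p XOR X < p (reduce it to p XOR X).
  13: 13 XOR 16 = 29 ≥ 13 — no move.
  1: 1 XOR 16 = 17 ≥ 1 — no move.
  19: 19 XOR 16 = 3 < 19 — winning move (to 3).
  10: 10 XOR 16 = 26 ≥ 10 — no move.
  5: 5 XOR 16 = 21 ≥ 5 — no move.
That gives 1 winning move.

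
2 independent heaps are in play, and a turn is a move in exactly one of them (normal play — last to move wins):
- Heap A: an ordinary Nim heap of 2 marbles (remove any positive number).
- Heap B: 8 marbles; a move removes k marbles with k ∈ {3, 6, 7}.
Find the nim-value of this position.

0

Heap A is a plain Nim heap of size 2, so its Grundy value is 2.
Build the Grundy sequence for heap B with g(k) = mex{g(k−s) : s ∈ {3, 6, 7}, s ≤ k}:
k:     0  1  2  3  4  5  6  7  8
g(k):  0  0  0  1  1  1  2  2  2
So g(8) = 2.
The value of a disjunctive sum is the nim-sum of the parts.
Combined value = 2 ⊕ 2 = 0.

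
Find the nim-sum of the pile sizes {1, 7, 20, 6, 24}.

12

Bitwise XOR of the heap sizes:
  00001  (1)
  00111  (7)
  10100  (20)
  00110  (6)
  11000  (24)
  -----
  01100  (12)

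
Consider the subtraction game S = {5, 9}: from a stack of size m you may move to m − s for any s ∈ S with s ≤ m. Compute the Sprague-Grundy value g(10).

2

Compute g(0), g(1), … for moves {5, 9}:
g(0) = mex{} = 0
g(1) = mex{} = 0
g(2) = mex{} = 0
g(3) = mex{} = 0
g(4) = mex{} = 0
g(5) = mex{0} = 1
g(6) = mex{0} = 1
g(7) = mex{0} = 1
g(8) = mex{0} = 1
g(9) = mex{0} = 1
g(10) = mex{0,1} = 2
So g(10) = 2.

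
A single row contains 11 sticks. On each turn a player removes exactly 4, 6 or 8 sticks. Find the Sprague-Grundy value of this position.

Compute g(0), g(1), … for moves {4, 6, 8}:
g(0) = mex{} = 0
g(1) = mex{} = 0
g(2) = mex{} = 0
g(3) = mex{} = 0
g(4) = mex{0} = 1
g(5) = mex{0} = 1
g(6) = mex{0} = 1
g(7) = mex{0} = 1
g(8) = mex{0,1} = 2
g(9) = mex{0,1} = 2
g(10) = mex{0,1} = 2
g(11) = mex{0,1} = 2
So g(11) = 2.

2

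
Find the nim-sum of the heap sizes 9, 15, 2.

4

Nim-sum: 9 ⊕ 15 ⊕ 2 = 4.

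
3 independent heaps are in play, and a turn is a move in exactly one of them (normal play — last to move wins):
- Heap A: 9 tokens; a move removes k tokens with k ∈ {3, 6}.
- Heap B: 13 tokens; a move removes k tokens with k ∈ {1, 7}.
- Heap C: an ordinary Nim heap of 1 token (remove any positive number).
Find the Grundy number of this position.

For heap A, compute g(0), g(1), … with moves {3, 6}:
g(0) = mex{} = 0
g(1) = mex{} = 0
g(2) = mex{} = 0
g(3) = mex{0} = 1
g(4) = mex{0} = 1
g(5) = mex{0} = 1
g(6) = mex{0,1} = 2
g(7) = mex{0,1} = 2
g(8) = mex{0,1} = 2
g(9) = mex{1,2} = 0
So g(9) = 0.
Grundy values for heap B (subtraction set {1, 7}):
g(0) = mex{} = 0
g(1) = mex{0} = 1
g(2) = mex{1} = 0
g(3) = mex{0} = 1
g(4) = mex{1} = 0
g(5) = mex{0} = 1
g(6) = mex{1} = 0
g(7) = mex{0} = 1
g(8) = mex{1} = 0
g(9) = mex{0} = 1
g(10) = mex{1} = 0
g(11) = mex{0} = 1
g(12) = mex{1} = 0
g(13) = mex{0} = 1
So g(13) = 1.
Heap C is a plain Nim heap of size 1, so its Grundy value is 1.
By the Sprague-Grundy theorem, the Grundy value of a sum of independent games is the XOR of the component values.
Combined value = 0 XOR 1 XOR 1 = 0.

0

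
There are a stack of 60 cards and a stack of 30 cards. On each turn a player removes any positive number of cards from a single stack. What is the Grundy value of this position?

34

Compute the nim-sum pairwise:
60 XOR 30 = 34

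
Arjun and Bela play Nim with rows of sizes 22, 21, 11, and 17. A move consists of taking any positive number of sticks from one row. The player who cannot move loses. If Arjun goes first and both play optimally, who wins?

Arjun wins

Nim-sum: 22 ^ 21 ^ 11 ^ 17 = 25.
The nim-sum is 25 ≠ 0, so this is an N-position: the player to move can win; Arjun has a winning move.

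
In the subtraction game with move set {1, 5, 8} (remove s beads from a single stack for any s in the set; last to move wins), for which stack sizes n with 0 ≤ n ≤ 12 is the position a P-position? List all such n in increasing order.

Grundy values for subtraction set {1, 5, 8}:
g(0) = mex{} = 0
g(1) = mex{0} = 1
g(2) = mex{1} = 0
g(3) = mex{0} = 1
g(4) = mex{1} = 0
g(5) = mex{0} = 1
g(6) = mex{1} = 0
g(7) = mex{0} = 1
g(8) = mex{0,1} = 2
g(9) = mex{0,1,2} = 3
g(10) = mex{0,1,3} = 2
g(11) = mex{0,1,2} = 3
g(12) = mex{0,1,3} = 2
The P-positions (g = 0) in 0..12 are 0, 2, 4, 6.

0, 2, 4, 6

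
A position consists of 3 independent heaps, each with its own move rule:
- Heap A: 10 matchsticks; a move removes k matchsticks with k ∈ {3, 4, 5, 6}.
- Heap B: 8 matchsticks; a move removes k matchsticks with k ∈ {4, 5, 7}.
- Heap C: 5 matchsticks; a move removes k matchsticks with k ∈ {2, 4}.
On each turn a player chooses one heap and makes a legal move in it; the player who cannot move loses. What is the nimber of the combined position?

Build the Grundy sequence for heap A with g(k) = mex{g(k−s) : s ∈ {3, 4, 5, 6}, s ≤ k}:
g(0) = mex{} = 0
g(1) = mex{} = 0
g(2) = mex{} = 0
g(3) = mex{0} = 1
g(4) = mex{0} = 1
g(5) = mex{0} = 1
g(6) = mex{0,1} = 2
g(7) = mex{0,1} = 2
g(8) = mex{0,1} = 2
g(9) = mex{1,2} = 0
g(10) = mex{1,2} = 0
So g(10) = 0.
Grundy values for heap B (subtraction set {4, 5, 7}):
g(0) = mex{} = 0
g(1) = mex{} = 0
g(2) = mex{} = 0
g(3) = mex{} = 0
g(4) = mex{0} = 1
g(5) = mex{0} = 1
g(6) = mex{0} = 1
g(7) = mex{0} = 1
g(8) = mex{0,1} = 2
So g(8) = 2.
Grundy values for heap C (subtraction set {2, 4}):
g(0) = mex{} = 0
g(1) = mex{} = 0
g(2) = mex{0} = 1
g(3) = mex{0} = 1
g(4) = mex{0,1} = 2
g(5) = mex{0,1} = 2
So g(5) = 2.
The value of a disjunctive sum is the nim-sum of the parts.
Combined value = 0 XOR 2 XOR 2 = 0.

0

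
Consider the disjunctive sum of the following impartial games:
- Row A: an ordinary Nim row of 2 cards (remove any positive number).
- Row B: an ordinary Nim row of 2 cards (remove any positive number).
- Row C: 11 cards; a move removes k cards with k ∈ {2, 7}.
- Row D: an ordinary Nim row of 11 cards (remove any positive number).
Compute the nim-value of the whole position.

10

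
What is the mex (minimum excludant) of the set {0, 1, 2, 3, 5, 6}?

4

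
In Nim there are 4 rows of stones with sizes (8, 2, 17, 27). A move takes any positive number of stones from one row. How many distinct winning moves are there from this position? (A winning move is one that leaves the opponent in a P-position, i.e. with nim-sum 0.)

0

Nim-sum: 8 XOR 2 XOR 17 XOR 27 = 0.
The nim-sum is already 0, so every move leaves a nonzero nim-sum — there are no winning moves.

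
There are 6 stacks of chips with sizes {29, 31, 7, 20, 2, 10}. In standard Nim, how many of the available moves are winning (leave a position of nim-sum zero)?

Write each in binary and XOR column by column:
  11101  (29)
  11111  (31)
  00111  (7)
  10100  (20)
  00010  (2)
  01010  (10)
  -----
  11001  (25)
The overall nim-sum is X = 25. A stack of size p has a winning move iff p XOR X < p (reduce it to p XOR X).
  29: 29 XOR 25 = 4 < 29 — winning move (to 4).
  31: 31 XOR 25 = 6 < 31 — winning move (to 6).
  7: 7 XOR 25 = 30 ≥ 7 — no move.
  20: 20 XOR 25 = 13 < 20 — winning move (to 13).
  2: 2 XOR 25 = 27 ≥ 2 — no move.
  10: 10 XOR 25 = 19 ≥ 10 — no move.
That gives 3 winning moves.

3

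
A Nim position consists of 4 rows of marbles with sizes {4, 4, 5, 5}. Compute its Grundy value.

0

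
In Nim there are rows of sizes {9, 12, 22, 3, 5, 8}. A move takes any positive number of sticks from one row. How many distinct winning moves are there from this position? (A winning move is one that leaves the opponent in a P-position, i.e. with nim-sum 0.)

Compute the nim-sum pairwise:
9 ^ 12 = 5
5 ^ 22 = 19
19 ^ 3 = 16
16 ^ 5 = 21
21 ^ 8 = 29
The overall nim-sum is X = 29. A row of size p has a winning move iff p XOR X < p (reduce it to p XOR X).
  9: 9 XOR 29 = 20 ≥ 9 — no move.
  12: 12 XOR 29 = 17 ≥ 12 — no move.
  22: 22 XOR 29 = 11 < 22 — winning move (to 11).
  3: 3 XOR 29 = 30 ≥ 3 — no move.
  5: 5 XOR 29 = 24 ≥ 5 — no move.
  8: 8 XOR 29 = 21 ≥ 8 — no move.
That gives 1 winning move.

1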